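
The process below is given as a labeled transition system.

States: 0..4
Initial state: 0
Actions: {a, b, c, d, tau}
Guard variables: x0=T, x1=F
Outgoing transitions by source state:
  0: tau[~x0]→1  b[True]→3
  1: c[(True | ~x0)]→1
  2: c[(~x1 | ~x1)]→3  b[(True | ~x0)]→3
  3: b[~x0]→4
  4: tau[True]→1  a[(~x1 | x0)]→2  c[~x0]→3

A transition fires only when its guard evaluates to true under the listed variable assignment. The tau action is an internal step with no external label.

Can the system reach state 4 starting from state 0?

Answer: UNREACHABLE

Analysis:
Guard filter leaves 6 enabled edge(s).
Layer 0: {0}
Layer 1: {3}  total {0,3}
Reachable = {0,3}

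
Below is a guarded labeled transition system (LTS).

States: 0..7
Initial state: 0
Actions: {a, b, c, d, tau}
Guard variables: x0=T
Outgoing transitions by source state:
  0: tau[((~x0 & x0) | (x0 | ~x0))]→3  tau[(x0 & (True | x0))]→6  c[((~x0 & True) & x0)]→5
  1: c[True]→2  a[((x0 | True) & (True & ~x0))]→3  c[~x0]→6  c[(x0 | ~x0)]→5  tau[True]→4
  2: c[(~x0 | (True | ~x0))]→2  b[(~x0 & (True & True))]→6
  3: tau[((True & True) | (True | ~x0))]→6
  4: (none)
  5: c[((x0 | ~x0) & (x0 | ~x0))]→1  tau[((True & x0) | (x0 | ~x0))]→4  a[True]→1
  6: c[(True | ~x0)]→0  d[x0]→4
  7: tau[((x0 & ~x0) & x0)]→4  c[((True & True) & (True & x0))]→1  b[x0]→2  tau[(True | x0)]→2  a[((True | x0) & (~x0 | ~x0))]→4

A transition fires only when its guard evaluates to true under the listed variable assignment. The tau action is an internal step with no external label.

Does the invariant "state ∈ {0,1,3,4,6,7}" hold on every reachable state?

Inv-set: {0,1,3,4,6,7}
Reach set: {0,3,4,6}
  0: ✓
  3: ✓
  4: ✓
  6: ✓

Answer: INVARIANT HOLDS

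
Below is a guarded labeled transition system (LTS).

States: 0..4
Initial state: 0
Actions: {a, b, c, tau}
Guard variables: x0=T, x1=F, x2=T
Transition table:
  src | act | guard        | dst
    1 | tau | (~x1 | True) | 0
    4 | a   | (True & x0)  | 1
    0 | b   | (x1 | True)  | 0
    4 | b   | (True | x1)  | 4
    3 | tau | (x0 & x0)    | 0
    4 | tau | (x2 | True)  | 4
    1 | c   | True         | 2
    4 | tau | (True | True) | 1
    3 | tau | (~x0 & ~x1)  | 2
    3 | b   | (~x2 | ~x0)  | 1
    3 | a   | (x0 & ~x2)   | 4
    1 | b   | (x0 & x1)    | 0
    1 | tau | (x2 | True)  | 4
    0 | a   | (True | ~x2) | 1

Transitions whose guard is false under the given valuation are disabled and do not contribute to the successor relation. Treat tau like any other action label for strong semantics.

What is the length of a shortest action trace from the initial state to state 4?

Layered search for 4:
  L0 = {0}
  L1 = {1}
  L2 = {2,4}
first hit 4 at d=2 via a·tau

Answer: 2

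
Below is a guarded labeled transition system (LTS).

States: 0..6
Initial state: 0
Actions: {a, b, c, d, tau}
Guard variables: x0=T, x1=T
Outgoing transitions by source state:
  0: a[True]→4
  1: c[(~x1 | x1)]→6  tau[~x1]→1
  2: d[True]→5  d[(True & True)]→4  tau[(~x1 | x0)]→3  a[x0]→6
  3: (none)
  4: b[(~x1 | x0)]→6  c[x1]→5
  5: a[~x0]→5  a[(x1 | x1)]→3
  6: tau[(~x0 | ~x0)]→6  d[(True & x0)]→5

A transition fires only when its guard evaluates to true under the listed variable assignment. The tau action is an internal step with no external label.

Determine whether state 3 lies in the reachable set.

Answer: REACHABLE

Analysis:
Guard filter leaves 10 enabled edge(s).
L0 = {0}
L1 = {4}  now seen {0,4}
L2 = {5,6}  now seen {0,4,5,6}
L3 = {3}  now seen {0,3,4,5,6}
Reach set: {0,3,4,5,6}
trace reaching 3: a·c·a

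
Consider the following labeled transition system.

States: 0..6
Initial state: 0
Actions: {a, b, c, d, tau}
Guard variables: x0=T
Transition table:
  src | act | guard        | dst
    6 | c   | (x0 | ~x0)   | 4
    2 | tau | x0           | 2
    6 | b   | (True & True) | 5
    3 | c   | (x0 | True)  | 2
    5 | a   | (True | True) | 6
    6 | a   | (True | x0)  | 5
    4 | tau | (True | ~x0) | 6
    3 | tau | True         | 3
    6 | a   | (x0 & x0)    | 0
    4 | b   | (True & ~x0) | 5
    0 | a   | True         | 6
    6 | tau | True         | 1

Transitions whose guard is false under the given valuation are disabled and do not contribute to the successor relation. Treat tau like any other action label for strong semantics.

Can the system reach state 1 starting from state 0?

Answer: REACHABLE

Trace:
After dropping false guards: 11 live edges.
L0 = {0}
L1 = {6}  cumulative {0,6}
L2 = {1,4,5}  cumulative {0,1,4,5,6}
Reach set: {0,1,4,5,6}
witness 1: a·tau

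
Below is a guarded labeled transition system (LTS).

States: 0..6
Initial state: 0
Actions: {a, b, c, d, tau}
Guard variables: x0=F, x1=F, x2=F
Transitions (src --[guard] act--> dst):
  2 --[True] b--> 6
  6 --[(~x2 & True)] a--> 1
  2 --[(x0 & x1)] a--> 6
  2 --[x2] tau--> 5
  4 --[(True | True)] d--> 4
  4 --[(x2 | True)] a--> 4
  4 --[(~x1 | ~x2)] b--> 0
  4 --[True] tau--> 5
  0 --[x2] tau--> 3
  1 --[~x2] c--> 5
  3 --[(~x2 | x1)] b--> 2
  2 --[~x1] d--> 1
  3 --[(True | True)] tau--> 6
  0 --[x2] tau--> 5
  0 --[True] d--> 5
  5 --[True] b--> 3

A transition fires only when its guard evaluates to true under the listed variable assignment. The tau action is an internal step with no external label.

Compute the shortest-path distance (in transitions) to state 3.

Answer: 2

Trace:
BFS to 3:
  Layer 0: {0}
  Layer 1: {5}
  Layer 2: {3}
first hit 3 at d=2 via d·b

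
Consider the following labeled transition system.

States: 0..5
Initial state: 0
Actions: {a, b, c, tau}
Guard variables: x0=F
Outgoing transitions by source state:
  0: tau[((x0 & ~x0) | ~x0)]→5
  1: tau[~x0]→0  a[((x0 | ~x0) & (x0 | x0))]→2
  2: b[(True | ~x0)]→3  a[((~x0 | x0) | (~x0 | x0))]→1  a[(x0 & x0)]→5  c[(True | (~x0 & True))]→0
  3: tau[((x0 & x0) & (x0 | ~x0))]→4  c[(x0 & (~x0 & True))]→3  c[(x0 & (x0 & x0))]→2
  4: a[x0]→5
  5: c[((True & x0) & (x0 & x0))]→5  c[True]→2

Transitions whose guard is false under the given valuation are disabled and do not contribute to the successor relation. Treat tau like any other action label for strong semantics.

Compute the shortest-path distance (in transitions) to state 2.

Answer: 2

Working:
BFS to 2:
  L0 = {0}
  L1 = {5}
  L2 = {2}
first hit 2 at d=2 via tau·c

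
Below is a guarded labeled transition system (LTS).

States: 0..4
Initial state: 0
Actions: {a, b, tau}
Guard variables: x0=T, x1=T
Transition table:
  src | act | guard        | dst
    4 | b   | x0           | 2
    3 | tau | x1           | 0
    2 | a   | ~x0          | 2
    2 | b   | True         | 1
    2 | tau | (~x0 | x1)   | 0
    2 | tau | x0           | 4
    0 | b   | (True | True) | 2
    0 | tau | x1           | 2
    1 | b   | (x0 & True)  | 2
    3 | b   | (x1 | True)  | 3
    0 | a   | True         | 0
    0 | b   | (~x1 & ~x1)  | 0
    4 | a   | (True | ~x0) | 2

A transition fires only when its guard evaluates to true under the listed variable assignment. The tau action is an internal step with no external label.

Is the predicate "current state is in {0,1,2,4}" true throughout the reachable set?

Answer: INVARIANT HOLDS

Analysis:
Safe = {0,1,2,4}
Reachable = {0,1,2,4}
  0: ok
  1: ok
  2: ok
  4: ok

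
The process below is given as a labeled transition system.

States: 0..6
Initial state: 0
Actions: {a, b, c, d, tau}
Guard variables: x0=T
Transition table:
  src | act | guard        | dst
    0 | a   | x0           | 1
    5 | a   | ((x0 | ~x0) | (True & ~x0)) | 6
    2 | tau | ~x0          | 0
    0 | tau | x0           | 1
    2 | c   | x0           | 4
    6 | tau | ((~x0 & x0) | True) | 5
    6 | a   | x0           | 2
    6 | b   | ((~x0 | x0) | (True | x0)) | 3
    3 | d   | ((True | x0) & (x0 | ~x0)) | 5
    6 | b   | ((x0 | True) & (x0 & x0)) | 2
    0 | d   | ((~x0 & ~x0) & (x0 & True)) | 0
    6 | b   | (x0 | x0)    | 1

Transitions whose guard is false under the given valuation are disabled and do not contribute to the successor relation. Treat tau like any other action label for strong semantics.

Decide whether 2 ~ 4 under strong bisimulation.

Answer: NOT BISIMILAR

Trace:
Refine partition for ~:
  π0 = {{0,1,2,3,4,5,6}}
  π1 = {{0},{1,4},{2},{3},{5},{6}}
6 equivalence class(es) (converged in 2)
class of 2: {2}; class of 4: {1,4}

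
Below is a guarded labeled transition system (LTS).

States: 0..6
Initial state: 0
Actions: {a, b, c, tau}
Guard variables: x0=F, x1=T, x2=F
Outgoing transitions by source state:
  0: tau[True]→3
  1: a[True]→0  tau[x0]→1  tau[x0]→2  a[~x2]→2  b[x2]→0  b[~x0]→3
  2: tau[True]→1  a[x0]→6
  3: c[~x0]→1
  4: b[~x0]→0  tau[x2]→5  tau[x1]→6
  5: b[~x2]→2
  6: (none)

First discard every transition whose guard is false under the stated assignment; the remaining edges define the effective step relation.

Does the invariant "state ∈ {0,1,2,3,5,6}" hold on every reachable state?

Safe = {0,1,2,3,5,6}
Reach set: {0,1,2,3}
  0: safe
  1: safe
  2: safe
  3: safe

Answer: INVARIANT HOLDS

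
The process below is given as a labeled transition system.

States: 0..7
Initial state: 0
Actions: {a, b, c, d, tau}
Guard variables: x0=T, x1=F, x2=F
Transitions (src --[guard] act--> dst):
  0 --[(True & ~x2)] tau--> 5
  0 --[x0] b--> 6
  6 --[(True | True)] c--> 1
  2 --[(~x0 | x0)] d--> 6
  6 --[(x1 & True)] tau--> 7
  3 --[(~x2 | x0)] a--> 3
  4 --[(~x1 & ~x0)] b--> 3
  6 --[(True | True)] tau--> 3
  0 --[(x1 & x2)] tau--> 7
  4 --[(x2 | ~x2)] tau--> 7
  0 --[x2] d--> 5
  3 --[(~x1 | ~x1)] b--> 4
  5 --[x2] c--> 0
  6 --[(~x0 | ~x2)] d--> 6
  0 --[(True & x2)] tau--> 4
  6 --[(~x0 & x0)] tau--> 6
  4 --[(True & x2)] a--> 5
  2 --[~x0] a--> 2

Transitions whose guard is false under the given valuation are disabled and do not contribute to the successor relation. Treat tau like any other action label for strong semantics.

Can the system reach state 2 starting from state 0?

Answer: UNREACHABLE

Analysis:
After dropping false guards: 9 live edges.
Layer 0: {0}
Layer 1: {5,6}  now seen {0,5,6}
Layer 2: {1,3}  now seen {0,1,3,5,6}
Layer 3: {4}  now seen {0,1,3,4,5,6}
Layer 4: {7}  now seen {0,1,3,4,5,6,7}
Reachable = {0,1,3,4,5,6,7}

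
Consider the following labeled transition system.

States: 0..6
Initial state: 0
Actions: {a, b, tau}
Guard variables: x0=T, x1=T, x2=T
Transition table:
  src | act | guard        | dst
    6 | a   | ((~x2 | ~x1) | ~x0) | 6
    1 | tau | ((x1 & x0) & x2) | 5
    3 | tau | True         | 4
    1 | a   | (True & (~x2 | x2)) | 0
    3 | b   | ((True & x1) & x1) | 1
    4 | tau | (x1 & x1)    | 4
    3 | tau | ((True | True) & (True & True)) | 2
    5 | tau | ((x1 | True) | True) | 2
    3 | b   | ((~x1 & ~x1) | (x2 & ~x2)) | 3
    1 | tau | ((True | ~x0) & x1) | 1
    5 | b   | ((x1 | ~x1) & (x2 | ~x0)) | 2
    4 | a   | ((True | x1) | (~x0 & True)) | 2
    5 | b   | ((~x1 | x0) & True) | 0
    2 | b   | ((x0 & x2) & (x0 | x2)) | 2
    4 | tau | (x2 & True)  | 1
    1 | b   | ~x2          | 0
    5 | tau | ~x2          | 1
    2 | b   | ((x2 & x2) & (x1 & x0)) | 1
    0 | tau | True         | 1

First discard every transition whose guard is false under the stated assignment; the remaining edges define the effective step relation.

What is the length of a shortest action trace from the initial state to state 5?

Answer: 2

Analysis:
BFS to 5:
  Layer 0: {0}
  Layer 1: {1}
  Layer 2: {5}
5 enters at depth 2; path tau·tau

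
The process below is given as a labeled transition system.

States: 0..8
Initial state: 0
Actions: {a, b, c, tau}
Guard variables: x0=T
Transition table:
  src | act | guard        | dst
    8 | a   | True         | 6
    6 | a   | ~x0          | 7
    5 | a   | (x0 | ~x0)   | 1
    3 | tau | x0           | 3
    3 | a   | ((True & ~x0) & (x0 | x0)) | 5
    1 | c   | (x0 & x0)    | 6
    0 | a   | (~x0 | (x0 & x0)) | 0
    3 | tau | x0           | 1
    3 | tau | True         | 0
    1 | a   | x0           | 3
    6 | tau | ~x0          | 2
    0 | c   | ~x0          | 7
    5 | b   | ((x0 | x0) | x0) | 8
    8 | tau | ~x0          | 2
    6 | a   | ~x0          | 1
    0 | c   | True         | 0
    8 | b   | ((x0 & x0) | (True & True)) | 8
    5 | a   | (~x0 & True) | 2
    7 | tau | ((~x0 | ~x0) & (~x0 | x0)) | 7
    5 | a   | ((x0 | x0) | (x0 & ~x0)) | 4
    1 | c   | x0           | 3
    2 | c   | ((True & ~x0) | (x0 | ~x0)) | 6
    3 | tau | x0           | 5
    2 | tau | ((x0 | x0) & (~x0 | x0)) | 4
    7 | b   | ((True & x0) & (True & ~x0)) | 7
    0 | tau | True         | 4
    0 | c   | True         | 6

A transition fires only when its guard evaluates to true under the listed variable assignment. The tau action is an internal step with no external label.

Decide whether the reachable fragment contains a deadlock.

Reach set: {0,4,6}
  0: a→0  c→0  c→6  tau→4  [4 exit(s)]
  4: ∅  [STUCK]
  6: ∅  [STUCK]
Path to 4: tau

Answer: DEADLOCK at state 4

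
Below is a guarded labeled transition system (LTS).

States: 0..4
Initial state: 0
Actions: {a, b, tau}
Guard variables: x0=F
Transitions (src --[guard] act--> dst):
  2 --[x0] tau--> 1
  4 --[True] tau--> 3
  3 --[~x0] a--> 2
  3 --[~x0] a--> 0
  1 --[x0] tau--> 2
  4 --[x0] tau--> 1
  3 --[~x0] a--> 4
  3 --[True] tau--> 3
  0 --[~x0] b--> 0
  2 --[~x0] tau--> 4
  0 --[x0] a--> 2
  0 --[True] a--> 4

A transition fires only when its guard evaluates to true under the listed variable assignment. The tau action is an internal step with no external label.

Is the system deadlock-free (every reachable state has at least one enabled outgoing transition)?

Reachable = {0,2,3,4}
  0: a→4  b→0  [deg 2]
  2: tau→4  [deg 1]
  3: a→0  a→2  a→4  tau→3  [deg 4]
  4: tau→3  [deg 1]

Answer: DEADLOCK-FREE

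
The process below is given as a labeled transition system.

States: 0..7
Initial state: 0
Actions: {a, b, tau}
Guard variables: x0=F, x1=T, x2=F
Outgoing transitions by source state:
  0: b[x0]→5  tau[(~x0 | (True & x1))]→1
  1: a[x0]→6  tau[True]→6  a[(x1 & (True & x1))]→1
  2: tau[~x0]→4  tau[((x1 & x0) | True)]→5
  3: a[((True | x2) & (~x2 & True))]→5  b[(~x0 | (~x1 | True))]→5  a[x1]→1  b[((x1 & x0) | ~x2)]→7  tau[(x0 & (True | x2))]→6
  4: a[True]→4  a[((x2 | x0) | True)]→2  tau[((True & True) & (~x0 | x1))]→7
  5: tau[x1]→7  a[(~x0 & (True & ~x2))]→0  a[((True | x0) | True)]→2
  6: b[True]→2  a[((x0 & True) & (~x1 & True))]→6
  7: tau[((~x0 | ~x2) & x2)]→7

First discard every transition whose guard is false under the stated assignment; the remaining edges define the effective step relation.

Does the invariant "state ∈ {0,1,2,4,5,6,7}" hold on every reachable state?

Inv-set: {0,1,2,4,5,6,7}
R = {0,1,2,4,5,6,7}
  0: safe
  1: safe
  2: safe
  4: safe
  5: safe
  6: safe
  7: safe

Answer: INVARIANT HOLDS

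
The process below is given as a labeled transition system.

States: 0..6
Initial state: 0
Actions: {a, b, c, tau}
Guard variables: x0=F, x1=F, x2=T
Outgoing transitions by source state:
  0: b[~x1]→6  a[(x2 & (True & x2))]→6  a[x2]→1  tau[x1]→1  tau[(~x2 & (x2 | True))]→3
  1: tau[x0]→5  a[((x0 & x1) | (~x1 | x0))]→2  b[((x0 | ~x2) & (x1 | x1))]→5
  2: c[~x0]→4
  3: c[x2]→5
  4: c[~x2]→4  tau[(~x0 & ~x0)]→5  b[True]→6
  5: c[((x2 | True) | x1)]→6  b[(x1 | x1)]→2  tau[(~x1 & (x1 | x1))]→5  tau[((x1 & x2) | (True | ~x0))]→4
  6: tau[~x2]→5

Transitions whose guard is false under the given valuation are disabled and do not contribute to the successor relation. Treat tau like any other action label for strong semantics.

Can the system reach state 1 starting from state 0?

10 transition(s) survive guard evaluation.
depth 0: {0}
depth 1: {1,6}  cumulative {0,1,6}
depth 2: {2}  cumulative {0,1,2,6}
depth 3: {4}  cumulative {0,1,2,4,6}
depth 4: {5}  cumulative {0,1,2,4,5,6}
Reach set: {0,1,2,4,5,6}
Path to 1: a

Answer: REACHABLE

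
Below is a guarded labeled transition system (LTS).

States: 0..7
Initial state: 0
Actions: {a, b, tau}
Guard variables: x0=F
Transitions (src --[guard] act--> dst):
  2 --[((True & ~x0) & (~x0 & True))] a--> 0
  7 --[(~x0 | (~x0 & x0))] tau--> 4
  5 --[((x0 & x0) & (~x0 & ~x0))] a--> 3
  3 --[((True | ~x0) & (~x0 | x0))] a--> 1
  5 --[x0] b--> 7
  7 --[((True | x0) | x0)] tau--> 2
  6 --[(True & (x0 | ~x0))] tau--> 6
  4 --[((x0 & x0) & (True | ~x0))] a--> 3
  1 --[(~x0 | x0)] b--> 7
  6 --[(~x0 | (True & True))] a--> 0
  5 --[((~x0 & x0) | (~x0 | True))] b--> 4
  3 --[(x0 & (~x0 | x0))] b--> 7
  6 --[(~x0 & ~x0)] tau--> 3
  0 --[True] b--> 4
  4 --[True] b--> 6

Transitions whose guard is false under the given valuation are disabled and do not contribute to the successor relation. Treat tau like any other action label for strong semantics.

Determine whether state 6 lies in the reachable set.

Answer: REACHABLE

Working:
Guard filter leaves 11 enabled edge(s).
L0 = {0}
L1 = {4}  total {0,4}
L2 = {6}  total {0,4,6}
L3 = {3}  total {0,3,4,6}
L4 = {1}  total {0,1,3,4,6}
L5 = {7}  total {0,1,3,4,6,7}
L6 = {2}  total {0,1,2,3,4,6,7}
R = {0,1,2,3,4,6,7}
witness 6: b·b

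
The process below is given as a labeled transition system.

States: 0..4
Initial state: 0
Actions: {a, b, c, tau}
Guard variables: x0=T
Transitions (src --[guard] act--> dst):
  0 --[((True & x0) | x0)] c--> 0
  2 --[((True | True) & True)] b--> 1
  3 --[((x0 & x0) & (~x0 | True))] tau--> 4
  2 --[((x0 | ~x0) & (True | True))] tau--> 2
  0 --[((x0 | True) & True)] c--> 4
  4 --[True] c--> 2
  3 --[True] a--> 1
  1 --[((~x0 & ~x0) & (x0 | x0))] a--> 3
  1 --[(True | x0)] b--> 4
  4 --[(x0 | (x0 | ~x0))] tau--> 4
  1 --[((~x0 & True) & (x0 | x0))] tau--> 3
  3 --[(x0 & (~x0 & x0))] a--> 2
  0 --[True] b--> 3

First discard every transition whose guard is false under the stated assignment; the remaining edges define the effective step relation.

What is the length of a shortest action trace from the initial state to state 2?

Layered search for 2:
  depth 0: {0}
  depth 1: {3,4}
  depth 2: {1,2}
depth(2)=2, e.g. c·c

Answer: 2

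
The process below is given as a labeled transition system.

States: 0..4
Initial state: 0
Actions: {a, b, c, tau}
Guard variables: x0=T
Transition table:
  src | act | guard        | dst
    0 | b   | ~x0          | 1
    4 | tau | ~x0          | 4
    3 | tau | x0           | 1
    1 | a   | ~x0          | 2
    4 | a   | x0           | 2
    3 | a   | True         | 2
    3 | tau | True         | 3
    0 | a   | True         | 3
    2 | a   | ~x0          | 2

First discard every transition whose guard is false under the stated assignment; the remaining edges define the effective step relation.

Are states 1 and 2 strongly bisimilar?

Answer: BISIMILAR

Working:
Refine partition for ~:
  π0 = {{0,1,2,3,4}}
  π1 = {{0,4},{1,2},{3}}
  π2 = {{0},{1,2},{3},{4}}
stable after 3 split(s): 4 block(s)
class of 1: {1,2}; class of 2: {1,2}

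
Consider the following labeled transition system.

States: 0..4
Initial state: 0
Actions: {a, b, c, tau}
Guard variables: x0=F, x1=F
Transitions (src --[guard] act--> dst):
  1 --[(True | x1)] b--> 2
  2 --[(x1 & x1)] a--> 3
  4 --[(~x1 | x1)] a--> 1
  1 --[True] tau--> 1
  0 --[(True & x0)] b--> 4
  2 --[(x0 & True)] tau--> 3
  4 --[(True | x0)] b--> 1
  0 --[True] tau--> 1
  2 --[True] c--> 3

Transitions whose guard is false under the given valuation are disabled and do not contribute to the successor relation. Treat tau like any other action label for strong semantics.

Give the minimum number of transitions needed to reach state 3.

Answer: 3

Trace:
BFS to 3:
  depth 0: {0}
  depth 1: {1}
  depth 2: {2}
  depth 3: {3}
3 enters at depth 3; path tau·b·c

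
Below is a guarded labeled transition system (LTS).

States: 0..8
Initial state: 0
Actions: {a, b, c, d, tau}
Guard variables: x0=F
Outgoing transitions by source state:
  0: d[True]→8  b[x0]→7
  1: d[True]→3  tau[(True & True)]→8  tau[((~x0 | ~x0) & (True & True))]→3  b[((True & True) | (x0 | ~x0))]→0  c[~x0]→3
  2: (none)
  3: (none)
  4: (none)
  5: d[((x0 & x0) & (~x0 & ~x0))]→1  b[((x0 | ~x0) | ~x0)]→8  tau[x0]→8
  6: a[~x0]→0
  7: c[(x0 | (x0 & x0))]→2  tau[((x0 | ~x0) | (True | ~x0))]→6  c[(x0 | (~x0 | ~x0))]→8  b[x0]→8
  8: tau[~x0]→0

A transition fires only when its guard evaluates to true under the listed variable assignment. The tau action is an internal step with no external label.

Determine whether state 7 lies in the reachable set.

Answer: UNREACHABLE

Working:
After dropping false guards: 11 live edges.
depth 0: {0}
depth 1: {8}  cumulative {0,8}
Reach set: {0,8}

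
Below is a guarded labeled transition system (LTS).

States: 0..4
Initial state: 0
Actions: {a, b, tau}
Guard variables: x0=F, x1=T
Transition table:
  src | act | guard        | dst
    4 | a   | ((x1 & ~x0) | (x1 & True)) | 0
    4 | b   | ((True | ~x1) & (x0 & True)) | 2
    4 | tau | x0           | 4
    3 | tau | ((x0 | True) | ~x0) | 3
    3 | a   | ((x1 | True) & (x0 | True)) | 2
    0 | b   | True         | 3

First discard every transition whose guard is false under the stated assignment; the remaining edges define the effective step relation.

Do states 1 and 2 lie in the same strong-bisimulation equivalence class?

Compute ~ classes (split until stable):
  P[0] = {{0,1,2,3,4}}
  P[1] = {{0},{1,2},{3},{4}}
stable after 2 split(s): 4 block(s)
1∈{1,2}, 2∈{1,2}

Answer: BISIMILAR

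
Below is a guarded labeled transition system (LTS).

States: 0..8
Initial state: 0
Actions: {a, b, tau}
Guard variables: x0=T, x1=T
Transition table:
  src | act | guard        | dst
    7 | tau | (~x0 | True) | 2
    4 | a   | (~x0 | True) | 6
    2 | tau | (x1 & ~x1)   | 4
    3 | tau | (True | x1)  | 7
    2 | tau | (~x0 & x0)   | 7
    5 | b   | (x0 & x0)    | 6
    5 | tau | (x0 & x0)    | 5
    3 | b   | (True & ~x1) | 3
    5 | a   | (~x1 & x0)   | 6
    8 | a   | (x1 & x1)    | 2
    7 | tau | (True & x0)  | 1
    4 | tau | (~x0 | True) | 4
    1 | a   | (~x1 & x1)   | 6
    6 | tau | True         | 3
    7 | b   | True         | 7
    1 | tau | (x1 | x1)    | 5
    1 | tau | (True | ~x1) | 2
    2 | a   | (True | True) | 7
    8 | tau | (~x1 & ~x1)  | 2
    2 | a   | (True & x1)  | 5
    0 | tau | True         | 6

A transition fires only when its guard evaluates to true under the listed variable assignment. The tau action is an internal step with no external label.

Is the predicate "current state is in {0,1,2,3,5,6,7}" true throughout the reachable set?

Answer: INVARIANT HOLDS

Analysis:
Inv-set: {0,1,2,3,5,6,7}
Reach set: {0,1,2,3,5,6,7}
  0: safe
  1: safe
  2: safe
  3: safe
  5: safe
  6: safe
  7: safe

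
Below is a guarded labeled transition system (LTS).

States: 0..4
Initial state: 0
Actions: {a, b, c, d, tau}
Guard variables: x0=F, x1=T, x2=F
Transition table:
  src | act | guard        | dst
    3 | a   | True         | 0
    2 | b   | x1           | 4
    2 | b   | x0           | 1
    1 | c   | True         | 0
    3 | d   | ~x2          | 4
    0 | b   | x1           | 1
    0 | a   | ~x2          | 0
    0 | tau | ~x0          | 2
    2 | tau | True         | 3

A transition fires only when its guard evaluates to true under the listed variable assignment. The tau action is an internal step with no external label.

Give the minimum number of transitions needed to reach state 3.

Layered search for 3:
  L0 = {0}
  L1 = {1,2}
  L2 = {3,4}
3 enters at depth 2; path tau·tau

Answer: 2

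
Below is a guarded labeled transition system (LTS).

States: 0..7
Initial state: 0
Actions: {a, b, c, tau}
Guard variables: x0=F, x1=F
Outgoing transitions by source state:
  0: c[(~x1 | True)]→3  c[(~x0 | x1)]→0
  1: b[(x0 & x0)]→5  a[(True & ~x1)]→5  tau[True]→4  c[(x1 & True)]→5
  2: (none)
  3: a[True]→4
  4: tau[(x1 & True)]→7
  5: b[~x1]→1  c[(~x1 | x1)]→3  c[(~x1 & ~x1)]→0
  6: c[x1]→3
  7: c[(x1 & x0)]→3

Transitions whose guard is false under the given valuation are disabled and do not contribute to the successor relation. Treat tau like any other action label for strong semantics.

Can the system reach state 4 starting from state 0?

Answer: REACHABLE

Working:
8 transition(s) survive guard evaluation.
depth 0: {0}
depth 1: {3}  total {0,3}
depth 2: {4}  total {0,3,4}
Reach set: {0,3,4}
trace reaching 4: c·a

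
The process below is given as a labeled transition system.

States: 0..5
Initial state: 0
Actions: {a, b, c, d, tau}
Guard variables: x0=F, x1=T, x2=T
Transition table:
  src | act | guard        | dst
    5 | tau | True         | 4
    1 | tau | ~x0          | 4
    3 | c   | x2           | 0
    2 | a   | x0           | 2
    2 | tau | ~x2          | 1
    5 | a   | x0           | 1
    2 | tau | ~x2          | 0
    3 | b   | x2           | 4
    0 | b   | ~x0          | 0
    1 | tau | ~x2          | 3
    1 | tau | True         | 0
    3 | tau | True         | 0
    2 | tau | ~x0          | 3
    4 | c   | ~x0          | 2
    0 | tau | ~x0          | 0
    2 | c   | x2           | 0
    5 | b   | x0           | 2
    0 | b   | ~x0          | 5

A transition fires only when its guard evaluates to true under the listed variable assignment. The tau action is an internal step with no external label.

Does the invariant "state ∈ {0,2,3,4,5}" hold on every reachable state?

Answer: INVARIANT HOLDS

Analysis:
Allowed set {0,2,3,4,5}
R = {0,2,3,4,5}
  0: ok
  2: ok
  3: ok
  4: ok
  5: ok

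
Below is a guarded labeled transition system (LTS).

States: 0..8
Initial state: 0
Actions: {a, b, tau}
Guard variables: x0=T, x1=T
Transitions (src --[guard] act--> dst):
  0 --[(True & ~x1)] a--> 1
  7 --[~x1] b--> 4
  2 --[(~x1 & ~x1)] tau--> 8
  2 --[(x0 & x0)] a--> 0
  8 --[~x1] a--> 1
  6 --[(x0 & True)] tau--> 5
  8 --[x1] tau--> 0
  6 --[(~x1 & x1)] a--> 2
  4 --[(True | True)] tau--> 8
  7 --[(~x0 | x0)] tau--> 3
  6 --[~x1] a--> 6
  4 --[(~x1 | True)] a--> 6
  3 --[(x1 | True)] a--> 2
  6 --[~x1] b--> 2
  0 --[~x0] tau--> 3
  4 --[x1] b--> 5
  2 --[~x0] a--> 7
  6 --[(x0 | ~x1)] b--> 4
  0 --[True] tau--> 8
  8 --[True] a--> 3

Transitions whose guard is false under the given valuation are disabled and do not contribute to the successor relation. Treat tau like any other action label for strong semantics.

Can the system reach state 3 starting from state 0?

After dropping false guards: 11 live edges.
L0 = {0}
L1 = {8}  cumulative {0,8}
L2 = {3}  cumulative {0,3,8}
L3 = {2}  cumulative {0,2,3,8}
R = {0,2,3,8}
trace reaching 3: tau·a

Answer: REACHABLE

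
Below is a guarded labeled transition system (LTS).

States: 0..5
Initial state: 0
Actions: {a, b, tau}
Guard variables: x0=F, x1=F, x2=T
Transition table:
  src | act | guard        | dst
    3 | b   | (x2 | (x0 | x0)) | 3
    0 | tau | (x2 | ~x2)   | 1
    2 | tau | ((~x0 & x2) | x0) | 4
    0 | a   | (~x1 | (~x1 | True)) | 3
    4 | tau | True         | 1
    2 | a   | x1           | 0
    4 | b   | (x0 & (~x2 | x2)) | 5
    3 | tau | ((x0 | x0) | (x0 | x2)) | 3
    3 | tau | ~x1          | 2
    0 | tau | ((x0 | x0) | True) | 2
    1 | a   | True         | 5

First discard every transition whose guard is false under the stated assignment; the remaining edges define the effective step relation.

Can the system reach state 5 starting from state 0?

After dropping false guards: 9 live edges.
depth 0: {0}
depth 1: {1,2,3}  cumulative {0,1,2,3}
depth 2: {4,5}  cumulative {0,1,2,3,4,5}
Reach set: {0,1,2,3,4,5}
witness 5: tau·a

Answer: REACHABLE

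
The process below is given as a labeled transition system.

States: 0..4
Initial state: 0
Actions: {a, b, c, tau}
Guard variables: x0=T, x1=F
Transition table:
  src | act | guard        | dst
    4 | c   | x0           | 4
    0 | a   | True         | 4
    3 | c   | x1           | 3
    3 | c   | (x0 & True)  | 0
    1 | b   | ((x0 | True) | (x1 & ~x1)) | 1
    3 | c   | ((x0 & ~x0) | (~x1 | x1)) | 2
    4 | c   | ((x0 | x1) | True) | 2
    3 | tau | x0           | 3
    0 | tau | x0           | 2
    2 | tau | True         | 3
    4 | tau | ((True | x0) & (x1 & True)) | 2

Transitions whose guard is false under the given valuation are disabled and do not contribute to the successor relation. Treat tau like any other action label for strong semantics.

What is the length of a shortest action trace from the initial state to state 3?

Answer: 2

Analysis:
Layered search for 3:
  depth 0: {0}
  depth 1: {2,4}
  depth 2: {3}
depth(3)=2, e.g. tau·tau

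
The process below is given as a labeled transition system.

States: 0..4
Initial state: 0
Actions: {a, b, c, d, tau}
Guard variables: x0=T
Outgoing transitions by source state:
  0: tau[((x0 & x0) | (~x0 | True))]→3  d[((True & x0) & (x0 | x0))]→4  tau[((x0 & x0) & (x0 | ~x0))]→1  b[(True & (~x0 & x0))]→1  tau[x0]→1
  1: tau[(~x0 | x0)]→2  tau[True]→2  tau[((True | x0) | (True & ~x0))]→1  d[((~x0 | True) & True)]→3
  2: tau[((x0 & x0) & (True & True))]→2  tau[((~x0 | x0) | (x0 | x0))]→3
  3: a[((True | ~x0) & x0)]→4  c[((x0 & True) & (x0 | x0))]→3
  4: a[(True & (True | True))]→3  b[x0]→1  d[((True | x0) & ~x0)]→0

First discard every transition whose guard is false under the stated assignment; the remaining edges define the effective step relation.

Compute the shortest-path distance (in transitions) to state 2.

Answer: 2

Trace:
Breadth-first toward 2:
  depth 0: {0}
  depth 1: {1,3,4}
  depth 2: {2}
2 enters at depth 2; path tau·tau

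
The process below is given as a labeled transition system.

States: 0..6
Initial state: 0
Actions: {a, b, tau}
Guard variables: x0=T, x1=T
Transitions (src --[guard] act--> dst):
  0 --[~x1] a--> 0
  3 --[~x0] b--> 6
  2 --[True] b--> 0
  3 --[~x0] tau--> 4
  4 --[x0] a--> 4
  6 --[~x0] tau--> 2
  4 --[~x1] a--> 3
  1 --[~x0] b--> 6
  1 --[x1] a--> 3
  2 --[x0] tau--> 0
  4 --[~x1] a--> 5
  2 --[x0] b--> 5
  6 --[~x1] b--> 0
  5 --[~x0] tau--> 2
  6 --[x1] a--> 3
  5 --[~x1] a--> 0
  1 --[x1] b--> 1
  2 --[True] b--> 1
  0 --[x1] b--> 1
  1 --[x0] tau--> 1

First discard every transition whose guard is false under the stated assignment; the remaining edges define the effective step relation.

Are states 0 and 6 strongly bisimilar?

Answer: NOT BISIMILAR

Working:
Bisimulation quotient by refinement:
  round 0: {{0,1,2,3,4,5,6}}
  round 1: {{0},{1},{2},{3,5},{4,6}}
  round 2: {{0},{1},{2},{3,5},{4},{6}}
stable after 3 split(s): 6 block(s)
0∈{0}, 6∈{6}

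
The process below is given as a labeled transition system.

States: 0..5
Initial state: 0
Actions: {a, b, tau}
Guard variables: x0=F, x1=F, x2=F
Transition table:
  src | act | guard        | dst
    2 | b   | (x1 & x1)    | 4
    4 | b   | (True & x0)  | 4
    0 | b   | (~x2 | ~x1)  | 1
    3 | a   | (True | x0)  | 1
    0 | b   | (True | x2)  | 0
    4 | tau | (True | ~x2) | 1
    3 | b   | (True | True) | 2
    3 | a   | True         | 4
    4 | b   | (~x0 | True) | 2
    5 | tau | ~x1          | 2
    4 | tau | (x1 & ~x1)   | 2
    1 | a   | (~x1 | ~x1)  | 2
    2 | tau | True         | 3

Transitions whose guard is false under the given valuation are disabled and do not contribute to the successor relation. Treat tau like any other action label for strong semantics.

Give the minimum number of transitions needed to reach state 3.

Answer: 3

Analysis:
BFS to 3:
  Layer 0: {0}
  Layer 1: {1}
  Layer 2: {2}
  Layer 3: {3}
depth(3)=3, e.g. b·a·tau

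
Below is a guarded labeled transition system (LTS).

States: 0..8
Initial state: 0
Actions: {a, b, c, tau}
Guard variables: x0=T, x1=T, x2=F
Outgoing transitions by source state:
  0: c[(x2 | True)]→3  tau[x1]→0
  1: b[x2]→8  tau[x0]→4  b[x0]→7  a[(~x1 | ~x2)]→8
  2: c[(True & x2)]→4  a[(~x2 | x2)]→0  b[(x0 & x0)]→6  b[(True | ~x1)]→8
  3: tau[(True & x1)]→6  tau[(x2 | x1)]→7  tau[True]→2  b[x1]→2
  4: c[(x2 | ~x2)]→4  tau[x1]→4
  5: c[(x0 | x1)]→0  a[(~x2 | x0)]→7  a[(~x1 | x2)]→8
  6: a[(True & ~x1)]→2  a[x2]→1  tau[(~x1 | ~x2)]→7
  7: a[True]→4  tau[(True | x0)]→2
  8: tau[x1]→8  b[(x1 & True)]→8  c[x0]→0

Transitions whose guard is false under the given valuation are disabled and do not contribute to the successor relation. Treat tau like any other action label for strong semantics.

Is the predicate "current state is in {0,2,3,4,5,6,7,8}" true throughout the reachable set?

Inv-set: {0,2,3,4,5,6,7,8}
R = {0,2,3,4,6,7,8}
  0: ✓
  2: ✓
  3: ✓
  4: ✓
  6: ✓
  7: ✓
  8: ✓

Answer: INVARIANT HOLDS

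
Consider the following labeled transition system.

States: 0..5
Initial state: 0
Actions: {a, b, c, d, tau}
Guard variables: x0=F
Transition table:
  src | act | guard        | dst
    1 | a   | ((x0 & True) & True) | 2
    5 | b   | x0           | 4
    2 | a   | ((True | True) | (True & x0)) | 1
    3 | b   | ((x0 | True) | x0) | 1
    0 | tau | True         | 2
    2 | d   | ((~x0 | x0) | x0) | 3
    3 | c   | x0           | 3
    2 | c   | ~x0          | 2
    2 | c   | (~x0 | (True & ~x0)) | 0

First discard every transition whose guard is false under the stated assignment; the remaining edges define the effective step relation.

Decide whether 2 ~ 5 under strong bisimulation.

Answer: NOT BISIMILAR

Analysis:
Bisimulation quotient by refinement:
  P[0] = {{0,1,2,3,4,5}}
  P[1] = {{0},{1,4,5},{2},{3}}
4 equivalence class(es) (converged in 2)
class of 2: {2}; class of 5: {1,4,5}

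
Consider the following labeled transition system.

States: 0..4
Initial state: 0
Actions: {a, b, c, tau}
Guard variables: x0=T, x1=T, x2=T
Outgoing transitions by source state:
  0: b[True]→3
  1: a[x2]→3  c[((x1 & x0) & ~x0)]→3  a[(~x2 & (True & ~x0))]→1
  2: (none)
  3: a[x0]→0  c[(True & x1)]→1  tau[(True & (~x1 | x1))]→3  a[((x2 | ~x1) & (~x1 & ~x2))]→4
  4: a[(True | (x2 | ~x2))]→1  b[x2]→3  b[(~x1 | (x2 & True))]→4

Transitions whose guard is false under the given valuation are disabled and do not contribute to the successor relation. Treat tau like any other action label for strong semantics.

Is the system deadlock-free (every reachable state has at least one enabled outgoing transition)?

Reach set: {0,1,3}
  0: b→3  [1 exit(s)]
  1: a→3  [1 exit(s)]
  3: a→0  c→1  tau→3  [3 exit(s)]

Answer: DEADLOCK-FREE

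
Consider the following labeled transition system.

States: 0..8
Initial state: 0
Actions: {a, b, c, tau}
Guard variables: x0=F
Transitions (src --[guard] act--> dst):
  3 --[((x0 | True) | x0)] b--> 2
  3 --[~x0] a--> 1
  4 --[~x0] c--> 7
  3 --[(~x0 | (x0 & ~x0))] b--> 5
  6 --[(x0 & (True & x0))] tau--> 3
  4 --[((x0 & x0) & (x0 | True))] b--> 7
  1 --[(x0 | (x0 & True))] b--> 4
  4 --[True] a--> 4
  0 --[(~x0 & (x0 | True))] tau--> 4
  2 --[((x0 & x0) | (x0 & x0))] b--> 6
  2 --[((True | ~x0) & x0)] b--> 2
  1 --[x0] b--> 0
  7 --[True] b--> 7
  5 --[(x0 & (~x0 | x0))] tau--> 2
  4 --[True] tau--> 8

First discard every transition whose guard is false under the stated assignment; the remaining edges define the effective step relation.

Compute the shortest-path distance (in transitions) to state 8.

Answer: 2

Working:
Layered search for 8:
  L0 = {0}
  L1 = {4}
  L2 = {7,8}
first hit 8 at d=2 via tau·tau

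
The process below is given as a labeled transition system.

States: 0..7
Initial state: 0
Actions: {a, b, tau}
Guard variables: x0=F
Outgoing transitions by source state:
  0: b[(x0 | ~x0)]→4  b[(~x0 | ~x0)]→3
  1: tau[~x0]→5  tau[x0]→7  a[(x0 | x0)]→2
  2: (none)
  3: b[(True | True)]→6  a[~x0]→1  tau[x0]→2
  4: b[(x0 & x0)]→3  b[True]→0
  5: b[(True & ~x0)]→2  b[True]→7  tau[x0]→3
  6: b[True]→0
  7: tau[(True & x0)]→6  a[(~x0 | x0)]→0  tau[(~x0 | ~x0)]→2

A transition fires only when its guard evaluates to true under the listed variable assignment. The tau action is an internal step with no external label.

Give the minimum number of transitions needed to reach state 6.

Answer: 2

Working:
Layered search for 6:
  depth 0: {0}
  depth 1: {3,4}
  depth 2: {1,6}
6 enters at depth 2; path b·b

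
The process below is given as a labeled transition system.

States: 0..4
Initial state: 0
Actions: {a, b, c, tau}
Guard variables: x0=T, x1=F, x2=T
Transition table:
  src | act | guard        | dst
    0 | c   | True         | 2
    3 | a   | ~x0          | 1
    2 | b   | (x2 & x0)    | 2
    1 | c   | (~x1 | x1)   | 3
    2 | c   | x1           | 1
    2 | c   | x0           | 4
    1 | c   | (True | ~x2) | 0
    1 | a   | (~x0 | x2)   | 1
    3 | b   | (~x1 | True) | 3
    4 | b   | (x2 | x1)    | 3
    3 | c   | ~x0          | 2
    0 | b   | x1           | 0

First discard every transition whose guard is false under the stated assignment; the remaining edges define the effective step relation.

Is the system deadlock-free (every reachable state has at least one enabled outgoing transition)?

Reach set: {0,2,3,4}
  0: c→2  [1 out]
  2: b→2  c→4  [2 out]
  3: b→3  [1 out]
  4: b→3  [1 out]

Answer: DEADLOCK-FREE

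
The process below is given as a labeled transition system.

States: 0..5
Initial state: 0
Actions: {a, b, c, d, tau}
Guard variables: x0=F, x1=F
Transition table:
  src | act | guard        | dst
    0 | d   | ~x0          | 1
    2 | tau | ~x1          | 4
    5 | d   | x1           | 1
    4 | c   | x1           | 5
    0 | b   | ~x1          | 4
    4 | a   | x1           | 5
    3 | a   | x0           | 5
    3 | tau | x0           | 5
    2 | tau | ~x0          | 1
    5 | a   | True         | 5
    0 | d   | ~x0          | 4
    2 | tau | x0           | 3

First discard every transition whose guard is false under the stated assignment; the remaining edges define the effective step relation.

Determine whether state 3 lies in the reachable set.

Answer: UNREACHABLE

Trace:
Guard filter leaves 6 enabled edge(s).
Layer 0: {0}
Layer 1: {1,4}  total {0,1,4}
R = {0,1,4}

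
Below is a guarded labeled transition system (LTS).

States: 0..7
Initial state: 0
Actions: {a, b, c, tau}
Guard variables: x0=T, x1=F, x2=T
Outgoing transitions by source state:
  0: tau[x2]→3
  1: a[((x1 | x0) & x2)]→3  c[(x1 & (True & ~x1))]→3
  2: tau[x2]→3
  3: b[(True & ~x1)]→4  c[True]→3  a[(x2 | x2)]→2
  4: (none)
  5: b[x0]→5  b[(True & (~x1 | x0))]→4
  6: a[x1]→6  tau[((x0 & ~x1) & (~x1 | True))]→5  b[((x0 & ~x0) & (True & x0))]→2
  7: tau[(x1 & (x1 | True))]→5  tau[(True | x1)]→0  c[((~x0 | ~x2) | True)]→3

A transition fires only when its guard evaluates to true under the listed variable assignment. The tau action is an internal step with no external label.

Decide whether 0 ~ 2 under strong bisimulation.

Answer: BISIMILAR

Working:
Bisimulation quotient by refinement:
  round 0: {{0,1,2,3,4,5,6,7}}
  round 1: {{0,2,6},{1},{3},{4},{5},{7}}
  round 2: {{0,2},{1},{3},{4},{5},{6},{7}}
Fixed point at round 3; 7 class(es).
[0]={0,2}  [2]={0,2}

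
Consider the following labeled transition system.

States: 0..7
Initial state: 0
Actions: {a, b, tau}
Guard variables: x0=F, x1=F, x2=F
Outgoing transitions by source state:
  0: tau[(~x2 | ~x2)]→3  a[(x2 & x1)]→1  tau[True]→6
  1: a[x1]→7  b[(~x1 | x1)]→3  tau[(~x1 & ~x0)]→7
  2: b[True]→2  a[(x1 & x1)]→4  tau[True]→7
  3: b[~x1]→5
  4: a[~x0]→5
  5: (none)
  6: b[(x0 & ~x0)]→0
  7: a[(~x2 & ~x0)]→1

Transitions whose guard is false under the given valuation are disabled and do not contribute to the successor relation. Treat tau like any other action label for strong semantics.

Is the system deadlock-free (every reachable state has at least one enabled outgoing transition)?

Answer: DEADLOCK at state 5

Trace:
Reach set: {0,3,5,6}
  0: tau→3  tau→6  [deg 2]
  3: b→5  [deg 1]
  5: ∅  [deadlock]
  6: ∅  [deadlock]
Path to 5: tau·b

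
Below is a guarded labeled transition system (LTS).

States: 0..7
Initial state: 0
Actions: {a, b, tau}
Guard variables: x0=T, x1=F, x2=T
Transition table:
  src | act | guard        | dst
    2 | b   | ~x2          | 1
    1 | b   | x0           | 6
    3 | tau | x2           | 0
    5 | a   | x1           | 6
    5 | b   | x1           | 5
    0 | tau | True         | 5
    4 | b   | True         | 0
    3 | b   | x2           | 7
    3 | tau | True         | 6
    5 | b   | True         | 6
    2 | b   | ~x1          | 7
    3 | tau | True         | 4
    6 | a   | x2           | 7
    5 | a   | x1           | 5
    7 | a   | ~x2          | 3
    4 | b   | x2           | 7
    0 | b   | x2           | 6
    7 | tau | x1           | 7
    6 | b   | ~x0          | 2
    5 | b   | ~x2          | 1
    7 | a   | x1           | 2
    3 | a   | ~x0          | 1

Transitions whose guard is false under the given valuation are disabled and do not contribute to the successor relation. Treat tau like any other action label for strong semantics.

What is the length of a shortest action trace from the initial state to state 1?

Answer: UNREACHABLE

Analysis:
BFS to 1:
  L0 = {0}
  L1 = {5,6}
  L2 = {7}
1 never appears.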